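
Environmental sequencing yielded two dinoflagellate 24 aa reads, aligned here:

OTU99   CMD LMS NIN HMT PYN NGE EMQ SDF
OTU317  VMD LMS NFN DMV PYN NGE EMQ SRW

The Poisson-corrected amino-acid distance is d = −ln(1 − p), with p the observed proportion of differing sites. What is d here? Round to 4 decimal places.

The sequences differ at positions 1 (C/V), 8 (I/F), 10 (H/D), 12 (T/V), 23 (D/R), 24 (F/W).
p = 6/24 = 0.250000.
d = −ln(1 − 0.250000) = −ln(0.750000) = 0.2877.

0.2877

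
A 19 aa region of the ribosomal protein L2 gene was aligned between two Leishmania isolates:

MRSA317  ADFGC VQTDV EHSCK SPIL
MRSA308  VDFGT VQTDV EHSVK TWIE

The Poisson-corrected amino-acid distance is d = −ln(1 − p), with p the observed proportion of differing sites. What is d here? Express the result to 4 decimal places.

Mismatches occur at site 1 (A→V), site 5 (C→T), site 14 (C→V), site 16 (S→T), site 17 (P→W), site 19 (L→E).
p = 6/19 = 0.315789.
d = −ln(1 − 0.315789) = −ln(0.684211) = 0.3795.

0.3795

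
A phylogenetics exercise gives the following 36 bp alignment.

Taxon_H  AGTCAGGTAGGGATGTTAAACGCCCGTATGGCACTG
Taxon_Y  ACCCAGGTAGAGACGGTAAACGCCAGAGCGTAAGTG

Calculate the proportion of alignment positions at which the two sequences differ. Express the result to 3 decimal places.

Differing sites — 2:G/C; 3:T/C; 11:G/A; 14:T/C; 16:T/G; 25:C/A; 27:T/A; 28:A/G; 29:T/C; 31:G/T; 32:C/A; 34:C/G.
There are 12 differences over 36 sites, so p = 12/36 = 0.333.

0.333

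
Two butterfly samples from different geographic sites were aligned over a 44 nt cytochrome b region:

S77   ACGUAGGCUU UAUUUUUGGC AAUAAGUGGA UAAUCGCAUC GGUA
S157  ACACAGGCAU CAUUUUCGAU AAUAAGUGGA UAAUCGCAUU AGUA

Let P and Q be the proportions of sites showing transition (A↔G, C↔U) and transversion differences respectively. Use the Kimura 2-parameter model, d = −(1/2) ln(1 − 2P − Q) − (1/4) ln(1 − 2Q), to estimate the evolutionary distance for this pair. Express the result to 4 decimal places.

0.2558

Mismatches occur at site 3 (G→A, transition), site 4 (U→C, transition), site 9 (U→A, transversion), site 11 (U→C, transition), site 17 (U→C, transition), site 19 (G→A, transition), site 20 (C→U, transition), site 40 (C→U, transition), site 41 (G→A, transition).
Of the 9 differences, 8 transitions and 1 transversion over 44 sites: P = 8/44 = 0.181818, Q = 1/44 = 0.022727.
d = −0.5·ln(0.613637) − 0.25·ln(0.954546) = −0.5·(-0.488352) − 0.25·(-0.046519) = 0.2558.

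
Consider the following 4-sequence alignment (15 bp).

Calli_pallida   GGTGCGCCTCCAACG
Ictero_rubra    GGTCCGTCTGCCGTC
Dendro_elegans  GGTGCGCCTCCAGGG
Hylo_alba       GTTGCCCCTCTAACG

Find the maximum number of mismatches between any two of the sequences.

10

Pairwise Hamming distances:
  Calli_pallida vs Ictero_rubra: 7
  Calli_pallida vs Dendro_elegans: 2
  Calli_pallida vs Hylo_alba: 3
  Ictero_rubra vs Dendro_elegans: 6
  Ictero_rubra vs Hylo_alba: 10
  Dendro_elegans vs Hylo_alba: 5
The largest is 10, between Ictero_rubra and Hylo_alba.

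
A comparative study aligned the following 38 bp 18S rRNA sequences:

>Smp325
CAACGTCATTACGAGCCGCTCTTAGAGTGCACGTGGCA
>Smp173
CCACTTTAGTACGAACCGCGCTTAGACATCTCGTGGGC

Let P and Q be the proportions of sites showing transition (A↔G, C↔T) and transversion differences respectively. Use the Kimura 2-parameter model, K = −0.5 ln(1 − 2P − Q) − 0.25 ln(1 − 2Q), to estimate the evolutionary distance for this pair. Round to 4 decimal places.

0.4166

Differing sites — 2:A/C (Tv); 5:G/T (Tv); 7:C/T (Ti); 9:T/G (Tv); 15:G/A (Ti); 20:T/G (Tv); 27:G/C (Tv); 28:T/A (Tv); 29:G/T (Tv); 31:A/T (Tv); 37:C/G (Tv); 38:A/C (Tv).
Of the 12 differences, 2 transitions and 10 transversions over 38 sites: P = 2/38 = 0.052632, Q = 10/38 = 0.263158.
d = −0.5·ln(0.631578) − 0.25·ln(0.473684) = −0.5·(-0.459534) − 0.25·(-0.747215) = 0.4166.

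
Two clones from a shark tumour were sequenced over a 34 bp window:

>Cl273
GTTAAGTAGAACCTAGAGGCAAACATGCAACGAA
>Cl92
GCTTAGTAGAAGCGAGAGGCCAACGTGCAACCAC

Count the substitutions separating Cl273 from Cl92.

8

Differing sites — 2:T/C; 4:A/T; 12:C/G; 14:T/G; 21:A/C; 25:A/G; 32:G/C; 34:A/C.
That gives 8 mismatches out of 34 aligned sites, so the Hamming distance is 8.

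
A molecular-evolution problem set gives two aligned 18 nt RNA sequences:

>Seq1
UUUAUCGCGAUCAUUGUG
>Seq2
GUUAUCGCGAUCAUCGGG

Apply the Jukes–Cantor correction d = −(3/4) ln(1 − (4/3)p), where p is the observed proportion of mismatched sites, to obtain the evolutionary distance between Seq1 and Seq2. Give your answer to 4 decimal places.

Differing sites — 1:U/G; 15:U/C; 17:U/G.
p = 3/18 = 0.166667.
d = −0.75 · ln(1 − (4/3)·0.166667) = −0.75 · ln(0.777777) = −0.75 · (-0.251315) = 0.1885.

0.1885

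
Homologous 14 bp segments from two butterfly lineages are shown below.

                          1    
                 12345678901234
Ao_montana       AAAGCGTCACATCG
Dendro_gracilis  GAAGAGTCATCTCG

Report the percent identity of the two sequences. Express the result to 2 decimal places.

71.43%

Differing sites — 1:A/G; 5:C/A; 10:C/T; 11:A/C.
10 of the 14 sites match, so the percent identity is 10/14 × 100 = 71.43%.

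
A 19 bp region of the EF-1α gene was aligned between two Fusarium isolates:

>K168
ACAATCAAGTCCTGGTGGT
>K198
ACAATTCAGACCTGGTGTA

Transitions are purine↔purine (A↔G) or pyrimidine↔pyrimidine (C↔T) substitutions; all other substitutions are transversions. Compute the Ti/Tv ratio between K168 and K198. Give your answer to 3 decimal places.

0.250

Mismatches occur at site 6 (C→T, transition), site 7 (A→C, transversion), site 10 (T→A, transversion), site 18 (G→T, transversion), site 19 (T→A, transversion).
Of the 5 differences, 1 transition and 4 transversions, so Ti/Tv = 1/4 = 0.250.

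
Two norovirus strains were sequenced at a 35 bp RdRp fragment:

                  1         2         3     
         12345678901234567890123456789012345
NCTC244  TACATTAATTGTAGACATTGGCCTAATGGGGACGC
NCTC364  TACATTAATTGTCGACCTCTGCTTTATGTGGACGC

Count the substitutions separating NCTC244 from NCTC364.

Mismatches occur at site 13 (A/C), site 17 (A/C), site 19 (T/C), site 20 (G/T), site 23 (C/T), site 25 (A/T), site 29 (G/T).
That gives 7 mismatches out of 35 aligned sites, so the Hamming distance is 7.

7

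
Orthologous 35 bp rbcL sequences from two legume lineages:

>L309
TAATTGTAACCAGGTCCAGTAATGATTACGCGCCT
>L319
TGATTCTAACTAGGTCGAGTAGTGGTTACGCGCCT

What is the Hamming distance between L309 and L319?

6

Differing sites — 2:A/G; 6:G/C; 11:C/T; 17:C/G; 22:A/G; 25:A/G.
That gives 6 mismatches out of 35 aligned sites, so the Hamming distance is 6.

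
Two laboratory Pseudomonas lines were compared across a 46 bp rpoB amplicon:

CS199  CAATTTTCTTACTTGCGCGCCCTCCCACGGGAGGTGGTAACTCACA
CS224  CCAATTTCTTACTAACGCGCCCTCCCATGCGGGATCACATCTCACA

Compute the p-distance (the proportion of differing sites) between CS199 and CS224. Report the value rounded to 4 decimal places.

Mismatches occur at site 2 (A→C), site 4 (T→A), site 14 (T→A), site 15 (G→A), site 28 (C→T), site 30 (G→C), site 32 (A→G), site 34 (G→A), site 36 (G→C), site 37 (G→A), site 38 (T→C), site 40 (A→T).
There are 12 differences over 46 sites, so p = 12/46 = 0.2609.

0.2609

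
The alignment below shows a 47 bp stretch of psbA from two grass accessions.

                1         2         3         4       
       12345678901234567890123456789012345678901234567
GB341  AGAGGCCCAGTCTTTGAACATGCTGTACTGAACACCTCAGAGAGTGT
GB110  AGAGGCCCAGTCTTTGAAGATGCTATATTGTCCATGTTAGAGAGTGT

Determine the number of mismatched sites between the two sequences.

Differing sites — 19:C/G; 25:G/A; 28:C/T; 31:A/T; 32:A/C; 35:C/T; 36:C/G; 38:C/T.
That gives 8 mismatches out of 47 aligned sites, so the Hamming distance is 8.

8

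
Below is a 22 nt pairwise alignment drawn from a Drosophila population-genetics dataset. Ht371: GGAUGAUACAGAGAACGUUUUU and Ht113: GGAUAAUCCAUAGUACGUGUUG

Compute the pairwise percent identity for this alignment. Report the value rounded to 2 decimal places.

72.73%

Differing sites — 5:G/A; 8:A/C; 11:G/U; 14:A/U; 19:U/G; 22:U/G.
16 of the 22 sites match, so the percent identity is 16/22 × 100 = 72.73%.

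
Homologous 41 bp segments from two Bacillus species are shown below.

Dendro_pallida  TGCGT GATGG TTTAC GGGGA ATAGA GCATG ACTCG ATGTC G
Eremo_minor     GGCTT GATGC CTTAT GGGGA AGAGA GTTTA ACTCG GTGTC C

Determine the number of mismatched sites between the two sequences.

The sequences differ at positions 1 (T/G), 4 (G/T), 10 (G/C), 11 (T/C), 15 (C/T), 22 (T/G), 27 (C/T), 28 (A/T), 30 (G/A), 36 (A/G), 41 (G/C).
That gives 11 mismatches out of 41 aligned sites, so the Hamming distance is 11.

11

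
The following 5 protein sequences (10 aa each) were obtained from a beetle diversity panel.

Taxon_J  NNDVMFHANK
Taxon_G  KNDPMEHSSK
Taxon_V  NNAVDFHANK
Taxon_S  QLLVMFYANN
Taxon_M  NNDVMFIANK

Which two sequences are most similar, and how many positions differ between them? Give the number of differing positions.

Pairwise Hamming distances:
  Taxon_J vs Taxon_G: 5
  Taxon_J vs Taxon_V: 2
  Taxon_J vs Taxon_S: 5
  Taxon_J vs Taxon_M: 1
  Taxon_G vs Taxon_V: 7
  Taxon_G vs Taxon_S: 9
  Taxon_G vs Taxon_M: 6
  Taxon_V vs Taxon_S: 6
  Taxon_V vs Taxon_M: 3
  Taxon_S vs Taxon_M: 5
The smallest is 1, between Taxon_J and Taxon_M.

1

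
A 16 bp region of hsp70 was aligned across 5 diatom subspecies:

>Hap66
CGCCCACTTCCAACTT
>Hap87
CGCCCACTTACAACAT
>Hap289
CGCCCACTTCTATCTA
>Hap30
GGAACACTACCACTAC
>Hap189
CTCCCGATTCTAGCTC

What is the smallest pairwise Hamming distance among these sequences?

2

Pairwise Hamming distances:
  Hap66 vs Hap87: 2
  Hap66 vs Hap289: 3
  Hap66 vs Hap30: 8
  Hap66 vs Hap189: 6
  Hap87 vs Hap289: 5
  Hap87 vs Hap30: 8
  Hap87 vs Hap189: 8
  Hap289 vs Hap30: 9
  Hap289 vs Hap189: 5
  Hap30 vs Hap189: 11
The smallest is 2, between Hap66 and Hap87.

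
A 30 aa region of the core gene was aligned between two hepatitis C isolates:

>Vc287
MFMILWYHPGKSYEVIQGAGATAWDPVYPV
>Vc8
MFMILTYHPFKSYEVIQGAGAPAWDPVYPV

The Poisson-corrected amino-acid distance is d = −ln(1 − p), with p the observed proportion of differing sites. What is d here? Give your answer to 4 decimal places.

Mismatches occur at site 6 (W/T), site 10 (G/F), site 22 (T/P).
p = 3/30 = 0.100000.
d = −ln(1 − 0.100000) = −ln(0.900000) = 0.1054.

0.1054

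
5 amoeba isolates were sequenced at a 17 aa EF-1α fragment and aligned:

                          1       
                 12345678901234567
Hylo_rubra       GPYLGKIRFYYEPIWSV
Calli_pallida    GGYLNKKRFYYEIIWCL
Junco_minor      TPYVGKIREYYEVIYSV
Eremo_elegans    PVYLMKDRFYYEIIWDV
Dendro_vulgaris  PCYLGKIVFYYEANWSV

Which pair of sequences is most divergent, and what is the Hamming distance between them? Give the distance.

10

Pairwise Hamming distances:
  Hylo_rubra vs Calli_pallida: 6
  Hylo_rubra vs Junco_minor: 5
  Hylo_rubra vs Eremo_elegans: 6
  Hylo_rubra vs Dendro_vulgaris: 5
  Calli_pallida vs Junco_minor: 10
  Calli_pallida vs Eremo_elegans: 6
  Calli_pallida vs Dendro_vulgaris: 9
  Junco_minor vs Eremo_elegans: 9
  Junco_minor vs Dendro_vulgaris: 8
  Eremo_elegans vs Dendro_vulgaris: 7
The largest is 10, between Calli_pallida and Junco_minor.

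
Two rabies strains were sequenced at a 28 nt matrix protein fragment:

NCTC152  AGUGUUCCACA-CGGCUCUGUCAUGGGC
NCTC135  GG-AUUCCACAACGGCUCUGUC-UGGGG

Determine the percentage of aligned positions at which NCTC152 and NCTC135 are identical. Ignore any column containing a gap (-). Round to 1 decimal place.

Excluding the 3 gap columns leaves 25 comparable sites.
The sequences differ at positions 1 (A/G), 4 (G/A), 28 (C/G).
22 of the 25 comparable sites match, so the percent identity is 22/25 × 100 = 88.0%.

88.0%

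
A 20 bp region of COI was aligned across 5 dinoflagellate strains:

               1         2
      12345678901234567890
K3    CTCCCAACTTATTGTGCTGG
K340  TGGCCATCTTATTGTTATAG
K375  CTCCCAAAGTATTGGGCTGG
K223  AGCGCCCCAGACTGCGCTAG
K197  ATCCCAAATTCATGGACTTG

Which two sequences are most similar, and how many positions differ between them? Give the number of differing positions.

Pairwise Hamming distances:
  K3 vs K340: 7
  K3 vs K375: 3
  K3 vs K223: 10
  K3 vs K197: 7
  K340 vs K375: 10
  K340 vs K223: 11
  K340 vs K197: 11
  K375 vs K223: 11
  K375 vs K197: 6
  K223 vs K197: 12
The smallest is 3, between K3 and K375.

3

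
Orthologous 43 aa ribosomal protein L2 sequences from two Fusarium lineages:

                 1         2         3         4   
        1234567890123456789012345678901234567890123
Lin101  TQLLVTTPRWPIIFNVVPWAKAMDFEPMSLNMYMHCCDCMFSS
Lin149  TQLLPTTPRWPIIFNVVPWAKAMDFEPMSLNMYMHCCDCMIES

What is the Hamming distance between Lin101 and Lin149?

3

Differing sites — 5:V/P; 41:F/I; 42:S/E.
That gives 3 mismatches out of 43 aligned sites, so the Hamming distance is 3.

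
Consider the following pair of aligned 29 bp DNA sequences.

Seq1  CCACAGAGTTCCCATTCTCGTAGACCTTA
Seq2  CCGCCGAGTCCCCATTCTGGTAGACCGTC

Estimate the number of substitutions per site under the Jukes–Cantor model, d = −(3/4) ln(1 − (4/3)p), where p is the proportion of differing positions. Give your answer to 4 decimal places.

0.2421

The sequences differ at positions 3 (A/G), 5 (A/C), 10 (T/C), 19 (C/G), 27 (T/G), 29 (A/C).
p = 6/29 = 0.206897.
d = −0.75 · ln(1 − (4/3)·0.206897) = −0.75 · ln(0.724137) = −0.75 · (-0.322775) = 0.2421.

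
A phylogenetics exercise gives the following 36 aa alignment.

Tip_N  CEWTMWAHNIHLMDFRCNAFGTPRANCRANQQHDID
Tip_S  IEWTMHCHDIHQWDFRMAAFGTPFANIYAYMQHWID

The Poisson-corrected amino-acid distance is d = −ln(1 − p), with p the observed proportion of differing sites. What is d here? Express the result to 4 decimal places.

The sequences differ at positions 1 (C/I), 6 (W/H), 7 (A/C), 9 (N/D), 12 (L/Q), 13 (M/W), 17 (C/M), 18 (N/A), 24 (R/F), 27 (C/I), 28 (R/Y), 30 (N/Y), 31 (Q/M), 34 (D/W).
p = 14/36 = 0.388889.
d = −ln(1 − 0.388889) = −ln(0.611111) = 0.4925.

0.4925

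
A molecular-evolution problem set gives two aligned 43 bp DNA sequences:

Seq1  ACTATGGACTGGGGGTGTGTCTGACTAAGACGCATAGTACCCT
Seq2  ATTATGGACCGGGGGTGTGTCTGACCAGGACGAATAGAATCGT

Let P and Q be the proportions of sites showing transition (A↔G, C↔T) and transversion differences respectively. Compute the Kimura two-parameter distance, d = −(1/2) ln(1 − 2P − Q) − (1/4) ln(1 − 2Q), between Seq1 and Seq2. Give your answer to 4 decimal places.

0.2176

Differing sites — 2:C/T (Ti); 10:T/C (Ti); 26:T/C (Ti); 28:A/G (Ti); 33:C/A (Tv); 38:T/A (Tv); 40:C/T (Ti); 42:C/G (Tv).
Of the 8 differences, 5 transitions and 3 transversions over 43 sites: P = 5/43 = 0.116279, Q = 3/43 = 0.069767.
d = −0.5·ln(0.697675) − 0.25·ln(0.860466) = −0.5·(-0.360002) − 0.25·(-0.150281) = 0.2176.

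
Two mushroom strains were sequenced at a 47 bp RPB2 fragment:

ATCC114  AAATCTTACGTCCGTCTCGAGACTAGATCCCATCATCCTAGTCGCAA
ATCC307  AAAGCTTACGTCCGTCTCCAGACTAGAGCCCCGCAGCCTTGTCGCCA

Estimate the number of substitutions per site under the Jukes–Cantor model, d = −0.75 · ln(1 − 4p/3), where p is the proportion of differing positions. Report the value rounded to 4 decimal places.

Differing sites — 4:T/G; 19:G/C; 28:T/G; 32:A/C; 33:T/G; 36:T/G; 40:A/T; 46:A/C.
p = 8/47 = 0.170213.
d = −0.75 · ln(1 − (4/3)·0.170213) = −0.75 · ln(0.773049) = −0.75 · (-0.257413) = 0.1931.

0.1931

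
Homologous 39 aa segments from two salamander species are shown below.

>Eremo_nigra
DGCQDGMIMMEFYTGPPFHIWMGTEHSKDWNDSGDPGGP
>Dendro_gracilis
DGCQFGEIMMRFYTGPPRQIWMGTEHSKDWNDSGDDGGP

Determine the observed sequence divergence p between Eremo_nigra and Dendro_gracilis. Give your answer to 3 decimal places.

The sequences differ at positions 5 (D/F), 7 (M/E), 11 (E/R), 18 (F/R), 19 (H/Q), 36 (P/D).
There are 6 differences over 39 sites, so p = 6/39 = 0.154.

0.154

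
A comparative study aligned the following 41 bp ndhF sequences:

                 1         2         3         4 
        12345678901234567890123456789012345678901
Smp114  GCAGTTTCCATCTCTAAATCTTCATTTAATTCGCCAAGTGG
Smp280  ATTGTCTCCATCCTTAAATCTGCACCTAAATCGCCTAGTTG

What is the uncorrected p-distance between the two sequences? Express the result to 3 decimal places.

Mismatches occur at site 1 (G/A), site 2 (C/T), site 3 (A/T), site 6 (T/C), site 13 (T/C), site 14 (C/T), site 22 (T/G), site 25 (T/C), site 26 (T/C), site 30 (T/A), site 36 (A/T), site 40 (G/T).
There are 12 differences over 41 sites, so p = 12/41 = 0.293.

0.293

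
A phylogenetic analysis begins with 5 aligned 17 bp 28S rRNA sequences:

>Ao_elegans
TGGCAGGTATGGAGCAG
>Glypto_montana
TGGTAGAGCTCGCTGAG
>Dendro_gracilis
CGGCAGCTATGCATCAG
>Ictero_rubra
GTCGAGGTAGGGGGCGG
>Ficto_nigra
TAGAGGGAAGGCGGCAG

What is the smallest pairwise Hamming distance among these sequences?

Pairwise Hamming distances:
  Ao_elegans vs Glypto_montana: 8
  Ao_elegans vs Dendro_gracilis: 4
  Ao_elegans vs Ictero_rubra: 7
  Ao_elegans vs Ficto_nigra: 7
  Glypto_montana vs Dendro_gracilis: 9
  Glypto_montana vs Ictero_rubra: 13
  Glypto_montana vs Ficto_nigra: 12
  Dendro_gracilis vs Ictero_rubra: 10
  Dendro_gracilis vs Ficto_nigra: 9
  Ictero_rubra vs Ficto_nigra: 8
The smallest is 4, between Ao_elegans and Dendro_gracilis.

4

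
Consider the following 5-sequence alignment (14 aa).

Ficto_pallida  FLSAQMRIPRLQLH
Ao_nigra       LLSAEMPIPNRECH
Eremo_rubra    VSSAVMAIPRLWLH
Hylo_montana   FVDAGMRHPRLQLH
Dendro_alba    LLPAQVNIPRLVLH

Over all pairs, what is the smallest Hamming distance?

4

Pairwise Hamming distances:
  Ficto_pallida vs Ao_nigra: 7
  Ficto_pallida vs Eremo_rubra: 5
  Ficto_pallida vs Hylo_montana: 4
  Ficto_pallida vs Dendro_alba: 5
  Ao_nigra vs Eremo_rubra: 8
  Ao_nigra vs Hylo_montana: 10
  Ao_nigra vs Dendro_alba: 8
  Eremo_rubra vs Hylo_montana: 7
  Eremo_rubra vs Dendro_alba: 7
  Hylo_montana vs Dendro_alba: 8
The smallest is 4, between Ficto_pallida and Hylo_montana.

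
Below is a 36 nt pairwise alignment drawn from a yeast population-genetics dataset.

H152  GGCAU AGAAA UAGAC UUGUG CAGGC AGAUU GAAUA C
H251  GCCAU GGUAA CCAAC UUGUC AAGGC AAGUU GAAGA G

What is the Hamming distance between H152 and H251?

12

Mismatches occur at site 2 (G→C), site 6 (A→G), site 8 (A→U), site 11 (U→C), site 12 (A→C), site 13 (G→A), site 20 (G→C), site 21 (C→A), site 27 (G→A), site 28 (A→G), site 34 (U→G), site 36 (C→G).
That gives 12 mismatches out of 36 aligned sites, so the Hamming distance is 12.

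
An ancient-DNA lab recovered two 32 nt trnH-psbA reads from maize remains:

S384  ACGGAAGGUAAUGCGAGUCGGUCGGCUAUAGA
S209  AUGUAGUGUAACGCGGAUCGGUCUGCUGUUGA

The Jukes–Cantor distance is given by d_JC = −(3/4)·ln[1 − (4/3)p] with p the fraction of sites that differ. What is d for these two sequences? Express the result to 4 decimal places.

0.4042

The sequences differ at positions 2 (C/U), 4 (G/U), 6 (A/G), 7 (G/U), 12 (U/C), 16 (A/G), 17 (G/A), 24 (G/U), 28 (A/G), 30 (A/U).
p = 10/32 = 0.312500.
d = −0.75 · ln(1 − (4/3)·0.312500) = −0.75 · ln(0.583333) = −0.75 · (-0.538997) = 0.4042.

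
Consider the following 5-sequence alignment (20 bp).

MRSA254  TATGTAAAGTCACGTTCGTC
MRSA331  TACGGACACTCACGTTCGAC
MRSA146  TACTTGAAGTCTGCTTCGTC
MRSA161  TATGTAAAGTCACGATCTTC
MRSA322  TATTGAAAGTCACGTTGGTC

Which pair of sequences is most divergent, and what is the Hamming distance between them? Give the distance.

9

Pairwise Hamming distances:
  MRSA254 vs MRSA331: 5
  MRSA254 vs MRSA146: 6
  MRSA254 vs MRSA161: 2
  MRSA254 vs MRSA322: 3
  MRSA331 vs MRSA146: 9
  MRSA331 vs MRSA161: 7
  MRSA331 vs MRSA322: 6
  MRSA146 vs MRSA161: 8
  MRSA146 vs MRSA322: 7
  MRSA161 vs MRSA322: 5
The largest is 9, between MRSA331 and MRSA146.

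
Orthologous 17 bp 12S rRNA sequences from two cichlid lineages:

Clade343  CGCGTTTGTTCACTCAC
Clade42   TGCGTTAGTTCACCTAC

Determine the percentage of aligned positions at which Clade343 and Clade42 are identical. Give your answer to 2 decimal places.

The sequences differ at positions 1 (C/T), 7 (T/A), 14 (T/C), 15 (C/T).
13 of the 17 sites match, so the percent identity is 13/17 × 100 = 76.47%.

76.47%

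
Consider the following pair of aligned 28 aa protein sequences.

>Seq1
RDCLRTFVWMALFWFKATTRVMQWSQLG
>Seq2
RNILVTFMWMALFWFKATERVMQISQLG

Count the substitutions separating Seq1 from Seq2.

6

Mismatches occur at site 2 (D→N), site 3 (C→I), site 5 (R→V), site 8 (V→M), site 19 (T→E), site 24 (W→I).
That gives 6 mismatches out of 28 aligned sites, so the Hamming distance is 6.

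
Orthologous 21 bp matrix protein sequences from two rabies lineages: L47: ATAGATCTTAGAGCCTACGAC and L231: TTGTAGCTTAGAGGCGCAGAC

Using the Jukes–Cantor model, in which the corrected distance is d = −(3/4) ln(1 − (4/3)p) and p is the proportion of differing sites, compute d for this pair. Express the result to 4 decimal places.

Mismatches occur at site 1 (A/T), site 3 (A/G), site 4 (G/T), site 6 (T/G), site 14 (C/G), site 16 (T/G), site 17 (A/C), site 18 (C/A).
p = 8/21 = 0.380952.
d = −0.75 · ln(1 − (4/3)·0.380952) = −0.75 · ln(0.492064) = −0.75 · (-0.709146) = 0.5319.

0.5319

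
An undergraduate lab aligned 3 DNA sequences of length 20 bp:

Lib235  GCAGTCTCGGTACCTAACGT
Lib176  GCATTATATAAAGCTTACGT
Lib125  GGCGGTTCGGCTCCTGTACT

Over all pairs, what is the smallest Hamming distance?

Pairwise Hamming distances:
  Lib235 vs Lib176: 8
  Lib235 vs Lib125: 10
  Lib176 vs Lib125: 15
The smallest is 8, between Lib235 and Lib176.

8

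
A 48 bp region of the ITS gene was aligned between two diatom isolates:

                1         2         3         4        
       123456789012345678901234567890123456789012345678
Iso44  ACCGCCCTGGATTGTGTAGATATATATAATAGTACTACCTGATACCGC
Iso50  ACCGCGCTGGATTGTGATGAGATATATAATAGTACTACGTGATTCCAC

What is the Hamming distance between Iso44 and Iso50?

7

The sequences differ at positions 6 (C/G), 17 (T/A), 18 (A/T), 21 (T/G), 39 (C/G), 44 (A/T), 47 (G/A).
That gives 7 mismatches out of 48 aligned sites, so the Hamming distance is 7.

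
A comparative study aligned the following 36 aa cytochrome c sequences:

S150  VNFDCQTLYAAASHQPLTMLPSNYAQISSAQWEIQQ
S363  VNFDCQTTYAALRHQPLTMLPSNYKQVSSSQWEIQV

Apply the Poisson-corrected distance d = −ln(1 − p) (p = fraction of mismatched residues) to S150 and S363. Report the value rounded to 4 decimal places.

The sequences differ at positions 8 (L/T), 12 (A/L), 13 (S/R), 25 (A/K), 27 (I/V), 30 (A/S), 36 (Q/V).
p = 7/36 = 0.194444.
d = −ln(1 − 0.194444) = −ln(0.805556) = 0.2162.

0.2162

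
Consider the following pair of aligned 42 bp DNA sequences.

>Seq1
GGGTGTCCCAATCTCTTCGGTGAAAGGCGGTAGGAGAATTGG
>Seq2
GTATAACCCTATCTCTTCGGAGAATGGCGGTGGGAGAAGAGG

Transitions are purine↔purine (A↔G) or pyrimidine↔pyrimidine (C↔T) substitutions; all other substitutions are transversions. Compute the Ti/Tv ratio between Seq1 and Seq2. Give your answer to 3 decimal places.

The sequences differ at positions 2 (G/T, transversion), 3 (G/A, transition), 5 (G/A, transition), 6 (T/A, transversion), 10 (A/T, transversion), 21 (T/A, transversion), 25 (A/T, transversion), 32 (A/G, transition), 39 (T/G, transversion), 40 (T/A, transversion).
Of the 10 differences, 3 transitions and 7 transversions, so Ti/Tv = 3/7 = 0.429.

0.429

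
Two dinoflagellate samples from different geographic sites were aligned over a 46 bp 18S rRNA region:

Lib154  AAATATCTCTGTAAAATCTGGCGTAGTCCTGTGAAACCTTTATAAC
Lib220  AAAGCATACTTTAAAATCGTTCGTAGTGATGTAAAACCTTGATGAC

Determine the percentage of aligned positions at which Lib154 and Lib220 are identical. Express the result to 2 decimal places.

69.57%

Mismatches occur at site 4 (T→G), site 5 (A→C), site 6 (T→A), site 7 (C→T), site 8 (T→A), site 11 (G→T), site 19 (T→G), site 20 (G→T), site 21 (G→T), site 28 (C→G), site 29 (C→A), site 33 (G→A), site 41 (T→G), site 44 (A→G).
32 of the 46 sites match, so the percent identity is 32/46 × 100 = 69.57%.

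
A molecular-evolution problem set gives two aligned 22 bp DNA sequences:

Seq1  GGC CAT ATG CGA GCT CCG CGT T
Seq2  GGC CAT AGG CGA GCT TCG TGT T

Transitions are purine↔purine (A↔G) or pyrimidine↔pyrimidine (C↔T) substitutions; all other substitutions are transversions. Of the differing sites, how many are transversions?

1

Mismatches occur at site 8 (T/G, transversion), site 16 (C/T, transition), site 19 (C/T, transition).
Of the 3 differences, 2 transitions and 1 transversion, so the answer is 1.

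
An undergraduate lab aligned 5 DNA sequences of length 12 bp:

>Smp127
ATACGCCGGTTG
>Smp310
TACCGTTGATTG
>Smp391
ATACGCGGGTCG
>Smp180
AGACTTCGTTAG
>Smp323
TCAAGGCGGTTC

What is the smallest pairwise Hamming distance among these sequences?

2

Pairwise Hamming distances:
  Smp127 vs Smp310: 6
  Smp127 vs Smp391: 2
  Smp127 vs Smp180: 5
  Smp127 vs Smp323: 5
  Smp310 vs Smp391: 7
  Smp310 vs Smp180: 7
  Smp310 vs Smp323: 7
  Smp391 vs Smp180: 6
  Smp391 vs Smp323: 7
  Smp180 vs Smp323: 8
The smallest is 2, between Smp127 and Smp391.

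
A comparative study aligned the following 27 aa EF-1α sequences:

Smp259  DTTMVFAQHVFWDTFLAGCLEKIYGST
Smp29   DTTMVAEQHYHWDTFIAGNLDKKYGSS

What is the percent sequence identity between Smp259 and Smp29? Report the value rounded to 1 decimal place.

66.7%

The sequences differ at positions 6 (F/A), 7 (A/E), 10 (V/Y), 11 (F/H), 16 (L/I), 19 (C/N), 21 (E/D), 23 (I/K), 27 (T/S).
18 of the 27 sites match, so the percent identity is 18/27 × 100 = 66.7%.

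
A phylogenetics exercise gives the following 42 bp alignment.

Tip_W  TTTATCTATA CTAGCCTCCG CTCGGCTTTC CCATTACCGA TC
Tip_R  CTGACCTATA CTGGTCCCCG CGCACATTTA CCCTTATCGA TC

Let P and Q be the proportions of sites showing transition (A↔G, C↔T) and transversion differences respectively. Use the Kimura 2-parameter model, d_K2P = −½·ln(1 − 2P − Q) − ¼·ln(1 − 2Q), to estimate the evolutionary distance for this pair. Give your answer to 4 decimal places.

Differing sites — 1:T/C (Ti); 3:T/G (Tv); 5:T/C (Ti); 13:A/G (Ti); 15:C/T (Ti); 17:T/C (Ti); 22:T/G (Tv); 24:G/A (Ti); 25:G/C (Tv); 26:C/A (Tv); 30:C/A (Tv); 33:A/C (Tv); 37:C/T (Ti).
Of the 13 differences, 7 transitions and 6 transversions over 42 sites: P = 7/42 = 0.166667, Q = 6/42 = 0.142857.
d = −0.5·ln(0.523809) − 0.25·ln(0.714286) = −0.5·(-0.646628) − 0.25·(-0.336472) = 0.4074.

0.4074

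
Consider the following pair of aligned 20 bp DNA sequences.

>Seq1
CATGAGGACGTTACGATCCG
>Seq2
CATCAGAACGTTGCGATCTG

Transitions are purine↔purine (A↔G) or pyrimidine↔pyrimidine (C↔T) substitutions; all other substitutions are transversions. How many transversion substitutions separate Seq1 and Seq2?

1

The sequences differ at positions 4 (G/C, transversion), 7 (G/A, transition), 13 (A/G, transition), 19 (C/T, transition).
Of the 4 differences, 3 transitions and 1 transversion, so the answer is 1.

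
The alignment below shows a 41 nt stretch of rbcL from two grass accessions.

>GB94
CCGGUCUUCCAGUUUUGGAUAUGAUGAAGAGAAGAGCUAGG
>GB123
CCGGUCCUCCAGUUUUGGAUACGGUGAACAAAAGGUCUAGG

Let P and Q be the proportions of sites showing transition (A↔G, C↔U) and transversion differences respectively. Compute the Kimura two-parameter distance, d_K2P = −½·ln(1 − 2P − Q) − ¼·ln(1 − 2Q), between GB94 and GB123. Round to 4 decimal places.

0.1988

The sequences differ at positions 7 (U/C, transition), 22 (U/C, transition), 24 (A/G, transition), 29 (G/C, transversion), 31 (G/A, transition), 35 (A/G, transition), 36 (G/U, transversion).
Of the 7 differences, 5 transitions and 2 transversions over 41 sites: P = 5/41 = 0.121951, Q = 2/41 = 0.048780.
d = −0.5·ln(0.707318) − 0.25·ln(0.902440) = −0.5·(-0.346275) − 0.25·(-0.102653) = 0.1988.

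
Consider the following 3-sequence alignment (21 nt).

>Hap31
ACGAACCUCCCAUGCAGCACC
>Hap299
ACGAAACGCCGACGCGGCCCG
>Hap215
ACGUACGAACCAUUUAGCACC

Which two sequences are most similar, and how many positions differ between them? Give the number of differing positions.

6

Pairwise Hamming distances:
  Hap31 vs Hap299: 7
  Hap31 vs Hap215: 6
  Hap299 vs Hap215: 12
The smallest is 6, between Hap31 and Hap215.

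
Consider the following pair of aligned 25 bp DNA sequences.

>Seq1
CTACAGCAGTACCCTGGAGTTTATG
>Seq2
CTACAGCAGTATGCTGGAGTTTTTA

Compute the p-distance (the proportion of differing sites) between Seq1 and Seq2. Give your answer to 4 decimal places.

0.1600

Mismatches occur at site 12 (C↔T), site 13 (C↔G), site 23 (A↔T), site 25 (G↔A).
There are 4 differences over 25 sites, so p = 4/25 = 0.1600.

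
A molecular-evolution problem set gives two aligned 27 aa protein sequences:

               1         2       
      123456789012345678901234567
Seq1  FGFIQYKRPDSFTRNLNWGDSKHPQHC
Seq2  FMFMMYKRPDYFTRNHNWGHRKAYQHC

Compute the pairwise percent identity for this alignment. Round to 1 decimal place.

66.7%

Mismatches occur at site 2 (G→M), site 4 (I→M), site 5 (Q→M), site 11 (S→Y), site 16 (L→H), site 20 (D→H), site 21 (S→R), site 23 (H→A), site 24 (P→Y).
18 of the 27 sites match, so the percent identity is 18/27 × 100 = 66.7%.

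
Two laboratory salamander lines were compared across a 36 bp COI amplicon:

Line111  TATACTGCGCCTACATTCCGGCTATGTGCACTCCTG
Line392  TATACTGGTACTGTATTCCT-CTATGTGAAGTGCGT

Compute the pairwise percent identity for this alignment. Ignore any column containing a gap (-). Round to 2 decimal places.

Excluding the 1 gap column leaves 35 comparable sites.
Mismatches occur at site 8 (C/G), site 9 (G/T), site 10 (C/A), site 13 (A/G), site 14 (C/T), site 20 (G/T), site 29 (C/A), site 31 (C/G), site 33 (C/G), site 35 (T/G), site 36 (G/T).
24 of the 35 comparable sites match, so the percent identity is 24/35 × 100 = 68.57%.

68.57%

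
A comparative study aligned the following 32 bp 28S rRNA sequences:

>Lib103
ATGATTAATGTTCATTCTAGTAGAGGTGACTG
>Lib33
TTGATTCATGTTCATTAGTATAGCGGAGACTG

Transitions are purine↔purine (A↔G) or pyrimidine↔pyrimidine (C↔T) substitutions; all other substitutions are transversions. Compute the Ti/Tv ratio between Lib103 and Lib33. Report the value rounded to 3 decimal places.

0.143

The sequences differ at positions 1 (A/T, transversion), 7 (A/C, transversion), 17 (C/A, transversion), 18 (T/G, transversion), 19 (A/T, transversion), 20 (G/A, transition), 24 (A/C, transversion), 27 (T/A, transversion).
Of the 8 differences, 1 transition and 7 transversions, so Ti/Tv = 1/7 = 0.143.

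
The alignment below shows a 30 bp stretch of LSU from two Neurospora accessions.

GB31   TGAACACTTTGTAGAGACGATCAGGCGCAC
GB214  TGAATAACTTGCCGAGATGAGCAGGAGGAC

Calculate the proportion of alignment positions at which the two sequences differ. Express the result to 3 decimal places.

Mismatches occur at site 5 (C/T), site 7 (C/A), site 8 (T/C), site 12 (T/C), site 13 (A/C), site 18 (C/T), site 21 (T/G), site 26 (C/A), site 28 (C/G).
There are 9 differences over 30 sites, so p = 9/30 = 0.300.

0.300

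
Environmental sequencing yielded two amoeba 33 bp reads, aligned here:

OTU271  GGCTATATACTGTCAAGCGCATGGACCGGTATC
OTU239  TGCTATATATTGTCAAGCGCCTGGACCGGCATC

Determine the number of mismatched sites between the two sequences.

Differing sites — 1:G/T; 10:C/T; 21:A/C; 30:T/C.
That gives 4 mismatches out of 33 aligned sites, so the Hamming distance is 4.

4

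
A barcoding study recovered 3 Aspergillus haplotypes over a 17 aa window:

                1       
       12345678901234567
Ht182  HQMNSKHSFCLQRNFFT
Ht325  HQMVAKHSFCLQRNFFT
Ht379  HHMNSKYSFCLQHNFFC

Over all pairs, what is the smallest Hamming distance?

Pairwise Hamming distances:
  Ht182 vs Ht325: 2
  Ht182 vs Ht379: 4
  Ht325 vs Ht379: 6
The smallest is 2, between Ht182 and Ht325.

2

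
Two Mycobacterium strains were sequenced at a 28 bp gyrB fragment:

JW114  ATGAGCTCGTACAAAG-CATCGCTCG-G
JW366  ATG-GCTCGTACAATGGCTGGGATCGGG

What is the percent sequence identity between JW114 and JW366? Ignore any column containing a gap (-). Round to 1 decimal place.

Excluding the 3 gap columns leaves 25 comparable sites.
Differing sites — 15:A/T; 19:A/T; 20:T/G; 21:C/G; 23:C/A.
20 of the 25 comparable sites match, so the percent identity is 20/25 × 100 = 80.0%.

80.0%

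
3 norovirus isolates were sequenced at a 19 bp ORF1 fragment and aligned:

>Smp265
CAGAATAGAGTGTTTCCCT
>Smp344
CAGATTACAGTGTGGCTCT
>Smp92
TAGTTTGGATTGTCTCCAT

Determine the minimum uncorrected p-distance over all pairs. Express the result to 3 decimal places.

0.263

Pairwise Hamming distances:
  Smp265 vs Smp344: 5
  Smp265 vs Smp92: 7
  Smp344 vs Smp92: 9
The smallest is 5 mismatches, between Smp265 and Smp344; p = 5/19 = 0.263.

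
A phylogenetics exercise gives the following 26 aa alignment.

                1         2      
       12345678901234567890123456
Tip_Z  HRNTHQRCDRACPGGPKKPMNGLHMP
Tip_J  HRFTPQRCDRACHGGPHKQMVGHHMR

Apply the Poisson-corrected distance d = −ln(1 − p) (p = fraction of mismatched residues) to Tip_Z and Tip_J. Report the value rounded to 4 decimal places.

The sequences differ at positions 3 (N/F), 5 (H/P), 13 (P/H), 17 (K/H), 19 (P/Q), 21 (N/V), 23 (L/H), 26 (P/R).
p = 8/26 = 0.307692.
d = −ln(1 − 0.307692) = −ln(0.692308) = 0.3677.

0.3677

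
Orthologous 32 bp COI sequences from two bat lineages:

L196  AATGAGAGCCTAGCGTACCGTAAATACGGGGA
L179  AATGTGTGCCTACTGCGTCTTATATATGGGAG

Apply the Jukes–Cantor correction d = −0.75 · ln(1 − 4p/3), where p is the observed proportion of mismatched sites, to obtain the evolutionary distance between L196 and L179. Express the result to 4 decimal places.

The sequences differ at positions 5 (A/T), 7 (A/T), 13 (G/C), 14 (C/T), 16 (T/C), 17 (A/G), 18 (C/T), 20 (G/T), 23 (A/T), 27 (C/T), 31 (G/A), 32 (A/G).
p = 12/32 = 0.375000.
d = −0.75 · ln(1 − (4/3)·0.375000) = −0.75 · ln(0.500000) = −0.75 · (-0.693147) = 0.5199.

0.5199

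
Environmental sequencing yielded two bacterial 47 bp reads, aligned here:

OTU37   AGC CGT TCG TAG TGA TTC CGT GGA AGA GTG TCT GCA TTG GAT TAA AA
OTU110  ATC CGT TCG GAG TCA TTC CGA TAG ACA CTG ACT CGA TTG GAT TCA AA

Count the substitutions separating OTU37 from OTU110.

Mismatches occur at site 2 (G↔T), site 10 (T↔G), site 14 (G↔C), site 21 (T↔A), site 22 (G↔T), site 23 (G↔A), site 24 (A↔G), site 26 (G↔C), site 28 (G↔C), site 31 (T↔A), site 34 (G↔C), site 35 (C↔G), site 44 (A↔C).
That gives 13 mismatches out of 47 aligned sites, so the Hamming distance is 13.

13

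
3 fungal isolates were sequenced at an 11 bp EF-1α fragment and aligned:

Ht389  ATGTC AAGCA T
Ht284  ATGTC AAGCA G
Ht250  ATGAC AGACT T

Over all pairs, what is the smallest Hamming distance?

1

Pairwise Hamming distances:
  Ht389 vs Ht284: 1
  Ht389 vs Ht250: 4
  Ht284 vs Ht250: 5
The smallest is 1, between Ht389 and Ht284.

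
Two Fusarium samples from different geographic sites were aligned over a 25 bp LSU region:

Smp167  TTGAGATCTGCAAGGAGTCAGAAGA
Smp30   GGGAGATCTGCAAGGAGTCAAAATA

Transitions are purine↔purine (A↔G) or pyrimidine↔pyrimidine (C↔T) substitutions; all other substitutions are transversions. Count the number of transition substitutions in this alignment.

1

Mismatches occur at site 1 (T/G, transversion), site 2 (T/G, transversion), site 21 (G/A, transition), site 24 (G/T, transversion).
Of the 4 differences, 1 transition and 3 transversions, so the answer is 1.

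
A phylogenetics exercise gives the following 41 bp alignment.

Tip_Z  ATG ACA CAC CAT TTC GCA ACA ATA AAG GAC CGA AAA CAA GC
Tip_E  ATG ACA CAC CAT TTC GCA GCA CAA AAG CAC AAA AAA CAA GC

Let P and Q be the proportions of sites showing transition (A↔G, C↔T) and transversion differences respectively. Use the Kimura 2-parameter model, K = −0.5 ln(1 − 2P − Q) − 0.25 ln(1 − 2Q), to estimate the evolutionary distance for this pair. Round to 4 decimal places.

0.1628

Mismatches occur at site 19 (A→G, transition), site 22 (A→C, transversion), site 23 (T→A, transversion), site 28 (G→C, transversion), site 31 (C→A, transversion), site 32 (G→A, transition).
Of the 6 differences, 2 transitions and 4 transversions over 41 sites: P = 2/41 = 0.048780, Q = 4/41 = 0.097561.
d = −0.5·ln(0.804879) − 0.25·ln(0.804878) = −0.5·(-0.217063) − 0.25·(-0.217065) = 0.1628.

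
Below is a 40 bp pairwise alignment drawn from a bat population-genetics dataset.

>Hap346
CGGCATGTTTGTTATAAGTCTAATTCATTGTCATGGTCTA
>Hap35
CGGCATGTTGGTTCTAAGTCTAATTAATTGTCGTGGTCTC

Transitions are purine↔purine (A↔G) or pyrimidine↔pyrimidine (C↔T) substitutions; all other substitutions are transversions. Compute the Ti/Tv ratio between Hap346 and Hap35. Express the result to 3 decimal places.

Differing sites — 10:T/G (Tv); 14:A/C (Tv); 26:C/A (Tv); 33:A/G (Ti); 40:A/C (Tv).
Of the 5 differences, 1 transition and 4 transversions, so Ti/Tv = 1/4 = 0.250.

0.250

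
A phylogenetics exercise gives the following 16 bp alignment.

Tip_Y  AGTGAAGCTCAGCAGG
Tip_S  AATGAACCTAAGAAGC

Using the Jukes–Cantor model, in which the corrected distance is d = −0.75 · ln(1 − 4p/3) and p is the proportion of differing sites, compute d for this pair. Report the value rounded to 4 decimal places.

Mismatches occur at site 2 (G→A), site 7 (G→C), site 10 (C→A), site 13 (C→A), site 16 (G→C).
p = 5/16 = 0.312500.
d = −0.75 · ln(1 − (4/3)·0.312500) = −0.75 · ln(0.583333) = −0.75 · (-0.538997) = 0.4042.

0.4042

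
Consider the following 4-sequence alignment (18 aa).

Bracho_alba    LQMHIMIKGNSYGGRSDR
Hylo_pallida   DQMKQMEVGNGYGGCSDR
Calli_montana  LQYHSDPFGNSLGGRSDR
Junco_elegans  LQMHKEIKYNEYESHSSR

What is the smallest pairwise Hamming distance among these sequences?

6

Pairwise Hamming distances:
  Bracho_alba vs Hylo_pallida: 7
  Bracho_alba vs Calli_montana: 6
  Bracho_alba vs Junco_elegans: 8
  Hylo_pallida vs Calli_montana: 10
  Hylo_pallida vs Junco_elegans: 12
  Calli_montana vs Junco_elegans: 12
The smallest is 6, between Bracho_alba and Calli_montana.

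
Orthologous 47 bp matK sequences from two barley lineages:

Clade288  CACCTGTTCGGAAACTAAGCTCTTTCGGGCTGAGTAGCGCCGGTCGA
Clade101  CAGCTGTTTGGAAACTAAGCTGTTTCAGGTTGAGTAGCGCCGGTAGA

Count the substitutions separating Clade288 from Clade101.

Differing sites — 3:C/G; 9:C/T; 22:C/G; 27:G/A; 30:C/T; 45:C/A.
That gives 6 mismatches out of 47 aligned sites, so the Hamming distance is 6.

6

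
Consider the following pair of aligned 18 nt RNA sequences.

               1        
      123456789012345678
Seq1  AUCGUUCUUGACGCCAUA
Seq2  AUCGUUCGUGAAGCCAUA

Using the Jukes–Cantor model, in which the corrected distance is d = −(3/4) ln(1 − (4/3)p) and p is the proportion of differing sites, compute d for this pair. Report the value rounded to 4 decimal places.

Differing sites — 8:U/G; 12:C/A.
p = 2/18 = 0.111111.
d = −0.75 · ln(1 − (4/3)·0.111111) = −0.75 · ln(0.851852) = −0.75 · (-0.160342) = 0.1203.

0.1203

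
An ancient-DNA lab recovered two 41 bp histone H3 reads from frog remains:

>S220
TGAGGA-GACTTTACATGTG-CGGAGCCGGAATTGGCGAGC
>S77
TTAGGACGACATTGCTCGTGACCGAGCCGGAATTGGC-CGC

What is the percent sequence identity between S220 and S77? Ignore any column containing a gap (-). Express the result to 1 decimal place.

Excluding the 3 gap columns leaves 38 comparable sites.
Mismatches occur at site 2 (G→T), site 11 (T→A), site 14 (A→G), site 16 (A→T), site 17 (T→C), site 23 (G→C), site 39 (A→C).
31 of the 38 comparable sites match, so the percent identity is 31/38 × 100 = 81.6%.

81.6%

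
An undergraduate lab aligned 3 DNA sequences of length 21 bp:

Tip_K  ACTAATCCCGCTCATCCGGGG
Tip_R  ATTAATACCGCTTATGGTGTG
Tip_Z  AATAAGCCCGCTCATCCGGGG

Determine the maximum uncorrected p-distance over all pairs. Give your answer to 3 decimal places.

Pairwise Hamming distances:
  Tip_K vs Tip_R: 7
  Tip_K vs Tip_Z: 2
  Tip_R vs Tip_Z: 8
The largest is 8 mismatches, between Tip_R and Tip_Z; p = 8/21 = 0.381.

0.381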